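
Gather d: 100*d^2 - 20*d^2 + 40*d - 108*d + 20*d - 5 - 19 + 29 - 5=80*d^2 - 48*d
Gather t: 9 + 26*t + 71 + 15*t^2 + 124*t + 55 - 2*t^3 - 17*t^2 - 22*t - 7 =-2*t^3 - 2*t^2 + 128*t + 128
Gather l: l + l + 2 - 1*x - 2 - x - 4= 2*l - 2*x - 4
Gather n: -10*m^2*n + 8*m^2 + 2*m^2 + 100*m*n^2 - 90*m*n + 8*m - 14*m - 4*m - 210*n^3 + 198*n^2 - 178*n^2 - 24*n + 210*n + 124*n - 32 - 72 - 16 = 10*m^2 - 10*m - 210*n^3 + n^2*(100*m + 20) + n*(-10*m^2 - 90*m + 310) - 120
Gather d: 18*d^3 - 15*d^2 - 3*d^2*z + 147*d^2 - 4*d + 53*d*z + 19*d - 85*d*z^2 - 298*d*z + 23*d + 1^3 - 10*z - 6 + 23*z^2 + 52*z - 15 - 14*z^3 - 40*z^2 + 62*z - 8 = 18*d^3 + d^2*(132 - 3*z) + d*(-85*z^2 - 245*z + 38) - 14*z^3 - 17*z^2 + 104*z - 28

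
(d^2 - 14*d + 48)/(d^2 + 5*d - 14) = (d^2 - 14*d + 48)/(d^2 + 5*d - 14)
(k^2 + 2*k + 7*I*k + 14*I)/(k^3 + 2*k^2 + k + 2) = (k + 7*I)/(k^2 + 1)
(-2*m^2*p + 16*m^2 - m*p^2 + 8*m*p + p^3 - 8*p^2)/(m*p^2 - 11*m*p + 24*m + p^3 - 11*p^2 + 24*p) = (-2*m + p)/(p - 3)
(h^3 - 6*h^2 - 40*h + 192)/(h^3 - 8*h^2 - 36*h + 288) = (h - 4)/(h - 6)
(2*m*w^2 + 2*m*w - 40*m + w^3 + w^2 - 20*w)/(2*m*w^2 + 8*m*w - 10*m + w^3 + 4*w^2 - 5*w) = (w - 4)/(w - 1)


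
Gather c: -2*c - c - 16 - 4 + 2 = -3*c - 18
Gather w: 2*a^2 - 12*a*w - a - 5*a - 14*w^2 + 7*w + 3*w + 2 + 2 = 2*a^2 - 6*a - 14*w^2 + w*(10 - 12*a) + 4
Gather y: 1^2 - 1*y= 1 - y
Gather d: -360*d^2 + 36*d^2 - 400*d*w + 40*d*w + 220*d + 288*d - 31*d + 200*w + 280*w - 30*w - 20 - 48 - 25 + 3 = -324*d^2 + d*(477 - 360*w) + 450*w - 90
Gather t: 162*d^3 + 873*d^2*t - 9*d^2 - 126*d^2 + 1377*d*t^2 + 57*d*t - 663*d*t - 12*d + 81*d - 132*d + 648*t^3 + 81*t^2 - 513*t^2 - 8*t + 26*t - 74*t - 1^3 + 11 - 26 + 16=162*d^3 - 135*d^2 - 63*d + 648*t^3 + t^2*(1377*d - 432) + t*(873*d^2 - 606*d - 56)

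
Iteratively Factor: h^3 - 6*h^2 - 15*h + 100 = (h - 5)*(h^2 - h - 20) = (h - 5)^2*(h + 4)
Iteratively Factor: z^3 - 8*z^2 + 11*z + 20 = (z - 5)*(z^2 - 3*z - 4) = (z - 5)*(z - 4)*(z + 1)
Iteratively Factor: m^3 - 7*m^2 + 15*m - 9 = (m - 3)*(m^2 - 4*m + 3) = (m - 3)*(m - 1)*(m - 3)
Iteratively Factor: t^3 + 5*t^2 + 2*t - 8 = (t - 1)*(t^2 + 6*t + 8) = (t - 1)*(t + 2)*(t + 4)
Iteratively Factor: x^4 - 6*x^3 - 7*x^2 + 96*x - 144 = (x - 4)*(x^3 - 2*x^2 - 15*x + 36) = (x - 4)*(x + 4)*(x^2 - 6*x + 9) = (x - 4)*(x - 3)*(x + 4)*(x - 3)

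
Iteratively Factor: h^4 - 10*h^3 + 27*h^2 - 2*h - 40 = (h - 5)*(h^3 - 5*h^2 + 2*h + 8) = (h - 5)*(h + 1)*(h^2 - 6*h + 8) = (h - 5)*(h - 2)*(h + 1)*(h - 4)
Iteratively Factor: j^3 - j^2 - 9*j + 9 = (j - 3)*(j^2 + 2*j - 3) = (j - 3)*(j + 3)*(j - 1)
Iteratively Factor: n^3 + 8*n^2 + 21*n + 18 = (n + 3)*(n^2 + 5*n + 6) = (n + 2)*(n + 3)*(n + 3)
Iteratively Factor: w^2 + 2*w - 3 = (w + 3)*(w - 1)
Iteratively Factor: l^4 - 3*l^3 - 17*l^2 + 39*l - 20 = (l - 5)*(l^3 + 2*l^2 - 7*l + 4) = (l - 5)*(l + 4)*(l^2 - 2*l + 1) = (l - 5)*(l - 1)*(l + 4)*(l - 1)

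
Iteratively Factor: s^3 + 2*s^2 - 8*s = (s - 2)*(s^2 + 4*s) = s*(s - 2)*(s + 4)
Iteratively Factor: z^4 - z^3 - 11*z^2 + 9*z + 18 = (z + 3)*(z^3 - 4*z^2 + z + 6) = (z + 1)*(z + 3)*(z^2 - 5*z + 6) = (z - 2)*(z + 1)*(z + 3)*(z - 3)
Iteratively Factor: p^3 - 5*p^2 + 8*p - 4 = (p - 2)*(p^2 - 3*p + 2) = (p - 2)*(p - 1)*(p - 2)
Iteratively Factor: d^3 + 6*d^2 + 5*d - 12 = (d - 1)*(d^2 + 7*d + 12) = (d - 1)*(d + 4)*(d + 3)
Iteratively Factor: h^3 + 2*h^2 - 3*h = (h + 3)*(h^2 - h) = h*(h + 3)*(h - 1)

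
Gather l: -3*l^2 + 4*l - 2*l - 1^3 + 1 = -3*l^2 + 2*l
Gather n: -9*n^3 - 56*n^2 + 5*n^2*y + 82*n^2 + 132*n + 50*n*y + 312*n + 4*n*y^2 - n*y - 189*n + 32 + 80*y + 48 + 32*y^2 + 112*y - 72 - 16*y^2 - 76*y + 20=-9*n^3 + n^2*(5*y + 26) + n*(4*y^2 + 49*y + 255) + 16*y^2 + 116*y + 28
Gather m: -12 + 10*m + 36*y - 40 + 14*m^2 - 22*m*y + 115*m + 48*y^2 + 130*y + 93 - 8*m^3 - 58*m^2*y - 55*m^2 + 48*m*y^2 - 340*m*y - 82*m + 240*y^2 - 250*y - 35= -8*m^3 + m^2*(-58*y - 41) + m*(48*y^2 - 362*y + 43) + 288*y^2 - 84*y + 6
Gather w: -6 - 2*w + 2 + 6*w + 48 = 4*w + 44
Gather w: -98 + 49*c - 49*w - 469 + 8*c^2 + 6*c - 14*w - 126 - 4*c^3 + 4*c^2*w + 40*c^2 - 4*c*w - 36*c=-4*c^3 + 48*c^2 + 19*c + w*(4*c^2 - 4*c - 63) - 693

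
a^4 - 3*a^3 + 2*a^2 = a^2*(a - 2)*(a - 1)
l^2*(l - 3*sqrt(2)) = l^3 - 3*sqrt(2)*l^2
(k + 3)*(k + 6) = k^2 + 9*k + 18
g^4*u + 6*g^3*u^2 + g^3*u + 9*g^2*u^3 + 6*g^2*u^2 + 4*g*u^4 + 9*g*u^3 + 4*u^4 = (g + u)^2*(g + 4*u)*(g*u + u)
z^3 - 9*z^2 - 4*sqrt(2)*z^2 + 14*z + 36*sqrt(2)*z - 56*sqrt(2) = (z - 7)*(z - 2)*(z - 4*sqrt(2))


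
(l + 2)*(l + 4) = l^2 + 6*l + 8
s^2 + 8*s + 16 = (s + 4)^2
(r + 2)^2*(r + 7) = r^3 + 11*r^2 + 32*r + 28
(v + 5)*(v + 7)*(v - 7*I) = v^3 + 12*v^2 - 7*I*v^2 + 35*v - 84*I*v - 245*I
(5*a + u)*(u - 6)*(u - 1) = 5*a*u^2 - 35*a*u + 30*a + u^3 - 7*u^2 + 6*u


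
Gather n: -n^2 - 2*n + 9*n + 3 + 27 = -n^2 + 7*n + 30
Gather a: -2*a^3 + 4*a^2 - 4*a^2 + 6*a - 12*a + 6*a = -2*a^3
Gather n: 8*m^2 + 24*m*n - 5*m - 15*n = 8*m^2 - 5*m + n*(24*m - 15)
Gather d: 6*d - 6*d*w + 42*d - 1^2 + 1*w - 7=d*(48 - 6*w) + w - 8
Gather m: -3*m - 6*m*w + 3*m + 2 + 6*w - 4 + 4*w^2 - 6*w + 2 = -6*m*w + 4*w^2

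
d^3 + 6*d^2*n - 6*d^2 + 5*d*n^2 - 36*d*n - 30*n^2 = (d - 6)*(d + n)*(d + 5*n)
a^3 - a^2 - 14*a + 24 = (a - 3)*(a - 2)*(a + 4)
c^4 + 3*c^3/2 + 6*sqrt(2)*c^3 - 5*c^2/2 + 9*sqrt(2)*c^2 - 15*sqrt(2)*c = c*(c - 1)*(c + 5/2)*(c + 6*sqrt(2))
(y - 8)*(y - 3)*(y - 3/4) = y^3 - 47*y^2/4 + 129*y/4 - 18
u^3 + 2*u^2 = u^2*(u + 2)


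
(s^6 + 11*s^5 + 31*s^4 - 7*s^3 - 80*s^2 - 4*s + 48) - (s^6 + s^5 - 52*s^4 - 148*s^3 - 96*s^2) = 10*s^5 + 83*s^4 + 141*s^3 + 16*s^2 - 4*s + 48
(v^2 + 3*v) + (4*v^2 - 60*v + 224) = 5*v^2 - 57*v + 224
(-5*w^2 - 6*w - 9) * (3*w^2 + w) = -15*w^4 - 23*w^3 - 33*w^2 - 9*w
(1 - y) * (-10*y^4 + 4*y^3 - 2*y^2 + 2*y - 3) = 10*y^5 - 14*y^4 + 6*y^3 - 4*y^2 + 5*y - 3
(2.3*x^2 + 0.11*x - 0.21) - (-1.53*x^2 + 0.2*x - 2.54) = 3.83*x^2 - 0.09*x + 2.33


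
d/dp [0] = 0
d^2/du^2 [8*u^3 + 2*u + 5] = 48*u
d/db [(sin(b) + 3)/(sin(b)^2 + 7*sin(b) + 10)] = (-6*sin(b) + cos(b)^2 - 12)*cos(b)/(sin(b)^2 + 7*sin(b) + 10)^2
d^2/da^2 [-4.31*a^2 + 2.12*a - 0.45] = -8.62000000000000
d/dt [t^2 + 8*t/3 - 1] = 2*t + 8/3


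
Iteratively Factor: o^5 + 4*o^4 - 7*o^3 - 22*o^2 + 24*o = (o - 2)*(o^4 + 6*o^3 + 5*o^2 - 12*o) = (o - 2)*(o + 4)*(o^3 + 2*o^2 - 3*o) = (o - 2)*(o + 3)*(o + 4)*(o^2 - o) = (o - 2)*(o - 1)*(o + 3)*(o + 4)*(o)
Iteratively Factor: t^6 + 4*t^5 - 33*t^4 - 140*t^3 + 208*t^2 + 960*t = (t + 4)*(t^5 - 33*t^3 - 8*t^2 + 240*t) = (t + 4)^2*(t^4 - 4*t^3 - 17*t^2 + 60*t) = t*(t + 4)^2*(t^3 - 4*t^2 - 17*t + 60) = t*(t - 3)*(t + 4)^2*(t^2 - t - 20) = t*(t - 5)*(t - 3)*(t + 4)^2*(t + 4)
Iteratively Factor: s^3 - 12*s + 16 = (s - 2)*(s^2 + 2*s - 8) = (s - 2)*(s + 4)*(s - 2)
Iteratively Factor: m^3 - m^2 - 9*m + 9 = (m + 3)*(m^2 - 4*m + 3) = (m - 3)*(m + 3)*(m - 1)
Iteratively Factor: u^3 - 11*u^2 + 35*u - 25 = (u - 5)*(u^2 - 6*u + 5) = (u - 5)^2*(u - 1)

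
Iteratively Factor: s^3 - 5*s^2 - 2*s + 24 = (s - 3)*(s^2 - 2*s - 8) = (s - 3)*(s + 2)*(s - 4)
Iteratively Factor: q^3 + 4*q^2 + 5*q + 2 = (q + 1)*(q^2 + 3*q + 2) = (q + 1)^2*(q + 2)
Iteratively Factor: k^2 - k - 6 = (k + 2)*(k - 3)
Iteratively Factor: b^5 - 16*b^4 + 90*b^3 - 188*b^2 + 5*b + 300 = (b - 4)*(b^4 - 12*b^3 + 42*b^2 - 20*b - 75) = (b - 4)*(b - 3)*(b^3 - 9*b^2 + 15*b + 25) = (b - 4)*(b - 3)*(b + 1)*(b^2 - 10*b + 25) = (b - 5)*(b - 4)*(b - 3)*(b + 1)*(b - 5)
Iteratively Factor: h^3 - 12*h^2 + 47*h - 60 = (h - 5)*(h^2 - 7*h + 12) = (h - 5)*(h - 3)*(h - 4)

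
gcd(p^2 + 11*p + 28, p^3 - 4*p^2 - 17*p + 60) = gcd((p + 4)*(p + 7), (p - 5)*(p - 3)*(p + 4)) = p + 4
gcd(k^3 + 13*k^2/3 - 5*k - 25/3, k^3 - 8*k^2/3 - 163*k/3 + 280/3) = k - 5/3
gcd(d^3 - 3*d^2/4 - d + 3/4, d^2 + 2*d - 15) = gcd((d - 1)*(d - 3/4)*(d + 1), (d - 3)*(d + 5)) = 1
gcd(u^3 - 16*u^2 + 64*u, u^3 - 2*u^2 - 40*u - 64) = u - 8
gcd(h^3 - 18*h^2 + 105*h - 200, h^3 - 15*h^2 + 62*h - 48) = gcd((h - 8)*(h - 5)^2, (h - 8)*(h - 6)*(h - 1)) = h - 8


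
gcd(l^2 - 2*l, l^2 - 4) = l - 2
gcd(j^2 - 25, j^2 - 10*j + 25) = j - 5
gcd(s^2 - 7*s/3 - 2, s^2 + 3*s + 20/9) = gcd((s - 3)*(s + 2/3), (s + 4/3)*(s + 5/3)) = 1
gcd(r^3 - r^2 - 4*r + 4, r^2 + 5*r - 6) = r - 1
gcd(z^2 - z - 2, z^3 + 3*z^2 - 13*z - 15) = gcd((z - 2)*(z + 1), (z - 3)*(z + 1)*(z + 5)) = z + 1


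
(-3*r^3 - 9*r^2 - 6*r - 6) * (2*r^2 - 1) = -6*r^5 - 18*r^4 - 9*r^3 - 3*r^2 + 6*r + 6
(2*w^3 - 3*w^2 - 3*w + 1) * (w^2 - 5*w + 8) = 2*w^5 - 13*w^4 + 28*w^3 - 8*w^2 - 29*w + 8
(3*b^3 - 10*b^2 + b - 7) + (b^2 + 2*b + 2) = 3*b^3 - 9*b^2 + 3*b - 5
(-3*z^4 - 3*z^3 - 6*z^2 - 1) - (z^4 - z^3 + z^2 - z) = -4*z^4 - 2*z^3 - 7*z^2 + z - 1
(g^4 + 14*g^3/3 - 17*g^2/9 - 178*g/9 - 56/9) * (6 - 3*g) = -3*g^5 - 8*g^4 + 101*g^3/3 + 48*g^2 - 100*g - 112/3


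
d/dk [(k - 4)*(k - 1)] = 2*k - 5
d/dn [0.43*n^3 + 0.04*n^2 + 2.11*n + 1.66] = 1.29*n^2 + 0.08*n + 2.11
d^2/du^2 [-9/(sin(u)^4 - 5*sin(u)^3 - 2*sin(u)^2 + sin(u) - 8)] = 9*(2*(-4*sin(u)*cos(u)^2 + 15*cos(u)^2 - 14)^2*cos(u)^2 + (-16*sin(u)^4 + 45*sin(u)^3 + 20*sin(u)^2 - 31*sin(u) - 4)*(-sin(u)^4 + 5*sin(u)^3 + 2*sin(u)^2 - sin(u) + 8))/(-sin(u)^4 + 5*sin(u)^3 + 2*sin(u)^2 - sin(u) + 8)^3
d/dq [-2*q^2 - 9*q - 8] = -4*q - 9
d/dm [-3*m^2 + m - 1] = 1 - 6*m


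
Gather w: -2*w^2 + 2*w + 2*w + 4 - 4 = -2*w^2 + 4*w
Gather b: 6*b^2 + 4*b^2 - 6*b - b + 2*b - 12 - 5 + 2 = 10*b^2 - 5*b - 15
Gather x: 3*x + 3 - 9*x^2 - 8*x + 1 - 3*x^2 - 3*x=-12*x^2 - 8*x + 4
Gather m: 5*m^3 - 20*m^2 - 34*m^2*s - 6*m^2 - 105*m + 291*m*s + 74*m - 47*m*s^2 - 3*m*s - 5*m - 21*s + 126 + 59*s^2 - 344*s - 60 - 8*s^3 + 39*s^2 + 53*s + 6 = 5*m^3 + m^2*(-34*s - 26) + m*(-47*s^2 + 288*s - 36) - 8*s^3 + 98*s^2 - 312*s + 72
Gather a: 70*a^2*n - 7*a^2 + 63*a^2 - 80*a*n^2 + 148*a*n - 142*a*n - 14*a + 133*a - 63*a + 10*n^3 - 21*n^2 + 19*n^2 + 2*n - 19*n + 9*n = a^2*(70*n + 56) + a*(-80*n^2 + 6*n + 56) + 10*n^3 - 2*n^2 - 8*n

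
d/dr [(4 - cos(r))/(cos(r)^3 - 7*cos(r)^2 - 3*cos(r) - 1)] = (-115*cos(r) + 19*cos(2*r) - cos(3*r) - 7)*sin(r)/(2*(-cos(r)^3 + 7*cos(r)^2 + 3*cos(r) + 1)^2)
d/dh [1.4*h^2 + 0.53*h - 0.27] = 2.8*h + 0.53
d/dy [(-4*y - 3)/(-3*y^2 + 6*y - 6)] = 2*(-2*y^2 - 3*y + 7)/(3*(y^4 - 4*y^3 + 8*y^2 - 8*y + 4))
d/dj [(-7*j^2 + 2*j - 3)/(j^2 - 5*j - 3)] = 3*(11*j^2 + 16*j - 7)/(j^4 - 10*j^3 + 19*j^2 + 30*j + 9)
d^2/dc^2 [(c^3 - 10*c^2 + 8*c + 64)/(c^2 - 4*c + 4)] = 8*(46 - 5*c)/(c^4 - 8*c^3 + 24*c^2 - 32*c + 16)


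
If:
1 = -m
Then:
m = -1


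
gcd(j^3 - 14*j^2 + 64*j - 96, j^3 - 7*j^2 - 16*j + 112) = j - 4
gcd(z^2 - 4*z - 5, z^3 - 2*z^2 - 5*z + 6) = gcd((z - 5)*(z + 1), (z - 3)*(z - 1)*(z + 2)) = 1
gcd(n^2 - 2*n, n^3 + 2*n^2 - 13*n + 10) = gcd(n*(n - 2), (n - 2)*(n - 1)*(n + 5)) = n - 2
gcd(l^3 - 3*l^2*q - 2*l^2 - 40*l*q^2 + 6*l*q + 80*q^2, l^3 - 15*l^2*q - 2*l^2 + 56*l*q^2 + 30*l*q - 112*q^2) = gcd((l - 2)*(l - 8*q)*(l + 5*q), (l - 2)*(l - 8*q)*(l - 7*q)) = -l^2 + 8*l*q + 2*l - 16*q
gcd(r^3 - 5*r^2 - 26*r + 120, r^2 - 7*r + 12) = r - 4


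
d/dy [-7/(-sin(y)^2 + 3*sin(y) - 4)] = 7*(3 - 2*sin(y))*cos(y)/(sin(y)^2 - 3*sin(y) + 4)^2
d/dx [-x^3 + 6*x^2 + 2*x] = -3*x^2 + 12*x + 2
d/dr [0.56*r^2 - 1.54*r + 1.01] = 1.12*r - 1.54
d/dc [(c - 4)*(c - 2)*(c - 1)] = 3*c^2 - 14*c + 14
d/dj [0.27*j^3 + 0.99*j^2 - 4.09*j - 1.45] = 0.81*j^2 + 1.98*j - 4.09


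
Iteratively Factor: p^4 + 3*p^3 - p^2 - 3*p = (p + 1)*(p^3 + 2*p^2 - 3*p) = (p - 1)*(p + 1)*(p^2 + 3*p) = p*(p - 1)*(p + 1)*(p + 3)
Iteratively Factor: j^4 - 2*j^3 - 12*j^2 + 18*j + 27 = (j - 3)*(j^3 + j^2 - 9*j - 9) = (j - 3)^2*(j^2 + 4*j + 3) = (j - 3)^2*(j + 1)*(j + 3)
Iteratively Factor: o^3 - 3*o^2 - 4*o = (o + 1)*(o^2 - 4*o) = (o - 4)*(o + 1)*(o)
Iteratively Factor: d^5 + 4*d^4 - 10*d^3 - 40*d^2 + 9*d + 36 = (d - 1)*(d^4 + 5*d^3 - 5*d^2 - 45*d - 36) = (d - 1)*(d + 1)*(d^3 + 4*d^2 - 9*d - 36) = (d - 1)*(d + 1)*(d + 3)*(d^2 + d - 12) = (d - 3)*(d - 1)*(d + 1)*(d + 3)*(d + 4)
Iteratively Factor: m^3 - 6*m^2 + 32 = (m - 4)*(m^2 - 2*m - 8) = (m - 4)^2*(m + 2)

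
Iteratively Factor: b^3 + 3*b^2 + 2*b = (b)*(b^2 + 3*b + 2) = b*(b + 2)*(b + 1)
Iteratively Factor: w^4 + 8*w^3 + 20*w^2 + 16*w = (w + 4)*(w^3 + 4*w^2 + 4*w) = (w + 2)*(w + 4)*(w^2 + 2*w) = w*(w + 2)*(w + 4)*(w + 2)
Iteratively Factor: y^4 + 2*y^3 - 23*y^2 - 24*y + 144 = (y + 4)*(y^3 - 2*y^2 - 15*y + 36) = (y + 4)^2*(y^2 - 6*y + 9) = (y - 3)*(y + 4)^2*(y - 3)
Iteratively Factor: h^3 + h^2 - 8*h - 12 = (h - 3)*(h^2 + 4*h + 4) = (h - 3)*(h + 2)*(h + 2)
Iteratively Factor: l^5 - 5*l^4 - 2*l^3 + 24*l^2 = (l)*(l^4 - 5*l^3 - 2*l^2 + 24*l) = l*(l - 3)*(l^3 - 2*l^2 - 8*l) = l*(l - 3)*(l + 2)*(l^2 - 4*l) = l*(l - 4)*(l - 3)*(l + 2)*(l)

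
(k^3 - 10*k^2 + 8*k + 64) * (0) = 0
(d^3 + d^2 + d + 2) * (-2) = -2*d^3 - 2*d^2 - 2*d - 4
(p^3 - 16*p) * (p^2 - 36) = p^5 - 52*p^3 + 576*p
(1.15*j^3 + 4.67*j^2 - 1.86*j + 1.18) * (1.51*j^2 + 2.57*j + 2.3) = 1.7365*j^5 + 10.0072*j^4 + 11.8383*j^3 + 7.7426*j^2 - 1.2454*j + 2.714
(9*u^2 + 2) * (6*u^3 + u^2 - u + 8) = 54*u^5 + 9*u^4 + 3*u^3 + 74*u^2 - 2*u + 16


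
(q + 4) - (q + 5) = -1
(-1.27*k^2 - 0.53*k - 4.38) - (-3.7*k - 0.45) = -1.27*k^2 + 3.17*k - 3.93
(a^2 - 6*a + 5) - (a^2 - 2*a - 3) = 8 - 4*a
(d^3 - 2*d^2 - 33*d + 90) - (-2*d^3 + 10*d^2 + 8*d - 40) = 3*d^3 - 12*d^2 - 41*d + 130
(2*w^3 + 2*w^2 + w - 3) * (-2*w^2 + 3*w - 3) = -4*w^5 + 2*w^4 - 2*w^3 + 3*w^2 - 12*w + 9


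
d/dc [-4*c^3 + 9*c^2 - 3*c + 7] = -12*c^2 + 18*c - 3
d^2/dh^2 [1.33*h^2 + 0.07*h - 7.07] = 2.66000000000000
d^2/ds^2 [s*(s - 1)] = 2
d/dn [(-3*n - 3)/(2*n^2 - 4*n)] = 3*(n^2 + 2*n - 2)/(2*n^2*(n^2 - 4*n + 4))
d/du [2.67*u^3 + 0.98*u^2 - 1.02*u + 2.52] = 8.01*u^2 + 1.96*u - 1.02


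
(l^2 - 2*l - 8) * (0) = 0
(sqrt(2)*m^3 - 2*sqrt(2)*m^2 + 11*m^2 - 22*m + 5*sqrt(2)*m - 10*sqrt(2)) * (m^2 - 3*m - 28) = sqrt(2)*m^5 - 5*sqrt(2)*m^4 + 11*m^4 - 55*m^3 - 17*sqrt(2)*m^3 - 242*m^2 + 31*sqrt(2)*m^2 - 110*sqrt(2)*m + 616*m + 280*sqrt(2)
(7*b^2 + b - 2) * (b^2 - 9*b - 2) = 7*b^4 - 62*b^3 - 25*b^2 + 16*b + 4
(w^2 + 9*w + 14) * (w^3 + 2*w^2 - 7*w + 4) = w^5 + 11*w^4 + 25*w^3 - 31*w^2 - 62*w + 56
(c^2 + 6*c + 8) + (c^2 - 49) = 2*c^2 + 6*c - 41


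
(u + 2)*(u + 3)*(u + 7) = u^3 + 12*u^2 + 41*u + 42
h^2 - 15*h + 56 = (h - 8)*(h - 7)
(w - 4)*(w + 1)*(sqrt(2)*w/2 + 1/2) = sqrt(2)*w^3/2 - 3*sqrt(2)*w^2/2 + w^2/2 - 2*sqrt(2)*w - 3*w/2 - 2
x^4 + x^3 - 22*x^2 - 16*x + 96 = (x - 4)*(x - 2)*(x + 3)*(x + 4)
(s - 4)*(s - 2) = s^2 - 6*s + 8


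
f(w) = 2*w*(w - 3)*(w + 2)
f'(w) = 2*w*(w - 3) + 2*w*(w + 2) + 2*(w - 3)*(w + 2)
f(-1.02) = 8.04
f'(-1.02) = -1.68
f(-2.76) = -24.16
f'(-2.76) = 44.75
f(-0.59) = 5.97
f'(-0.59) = -7.55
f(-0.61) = 6.12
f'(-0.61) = -7.33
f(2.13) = -15.31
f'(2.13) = 6.70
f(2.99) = -0.30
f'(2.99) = 29.68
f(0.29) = -3.60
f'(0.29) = -12.66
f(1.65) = -16.26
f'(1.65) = -2.26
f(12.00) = 3024.00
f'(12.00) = 804.00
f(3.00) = 0.00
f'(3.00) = 30.00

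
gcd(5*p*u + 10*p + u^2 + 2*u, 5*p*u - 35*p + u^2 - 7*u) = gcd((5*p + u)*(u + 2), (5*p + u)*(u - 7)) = 5*p + u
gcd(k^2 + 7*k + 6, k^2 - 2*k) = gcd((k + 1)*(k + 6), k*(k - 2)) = 1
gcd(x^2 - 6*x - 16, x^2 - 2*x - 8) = x + 2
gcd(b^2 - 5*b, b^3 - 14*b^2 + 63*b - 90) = b - 5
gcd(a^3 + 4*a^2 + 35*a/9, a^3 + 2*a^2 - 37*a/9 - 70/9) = a^2 + 4*a + 35/9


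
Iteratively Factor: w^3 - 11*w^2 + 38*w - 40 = (w - 4)*(w^2 - 7*w + 10) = (w - 4)*(w - 2)*(w - 5)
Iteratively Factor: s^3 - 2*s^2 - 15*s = (s)*(s^2 - 2*s - 15) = s*(s + 3)*(s - 5)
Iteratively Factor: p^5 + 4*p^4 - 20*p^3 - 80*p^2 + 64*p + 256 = (p - 4)*(p^4 + 8*p^3 + 12*p^2 - 32*p - 64) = (p - 4)*(p + 4)*(p^3 + 4*p^2 - 4*p - 16) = (p - 4)*(p + 2)*(p + 4)*(p^2 + 2*p - 8) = (p - 4)*(p + 2)*(p + 4)^2*(p - 2)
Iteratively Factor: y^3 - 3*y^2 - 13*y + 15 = (y - 1)*(y^2 - 2*y - 15) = (y - 5)*(y - 1)*(y + 3)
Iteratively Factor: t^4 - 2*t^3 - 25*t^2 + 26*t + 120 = (t + 4)*(t^3 - 6*t^2 - t + 30) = (t - 5)*(t + 4)*(t^2 - t - 6) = (t - 5)*(t + 2)*(t + 4)*(t - 3)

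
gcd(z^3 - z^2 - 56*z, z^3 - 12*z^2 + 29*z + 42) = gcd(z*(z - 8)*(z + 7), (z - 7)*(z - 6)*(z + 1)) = 1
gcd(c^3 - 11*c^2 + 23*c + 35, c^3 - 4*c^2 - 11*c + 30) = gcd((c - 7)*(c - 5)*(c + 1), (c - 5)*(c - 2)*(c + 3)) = c - 5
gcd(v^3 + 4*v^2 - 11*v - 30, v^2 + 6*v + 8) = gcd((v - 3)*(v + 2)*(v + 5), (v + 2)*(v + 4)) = v + 2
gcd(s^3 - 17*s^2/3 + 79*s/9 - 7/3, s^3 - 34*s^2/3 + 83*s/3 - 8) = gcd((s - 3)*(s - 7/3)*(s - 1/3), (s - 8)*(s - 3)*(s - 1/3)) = s^2 - 10*s/3 + 1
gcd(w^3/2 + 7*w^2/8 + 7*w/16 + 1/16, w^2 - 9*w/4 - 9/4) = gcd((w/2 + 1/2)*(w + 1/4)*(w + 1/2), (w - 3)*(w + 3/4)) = 1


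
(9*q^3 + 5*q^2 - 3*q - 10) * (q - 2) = 9*q^4 - 13*q^3 - 13*q^2 - 4*q + 20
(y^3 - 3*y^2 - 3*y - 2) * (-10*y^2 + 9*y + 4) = -10*y^5 + 39*y^4 + 7*y^3 - 19*y^2 - 30*y - 8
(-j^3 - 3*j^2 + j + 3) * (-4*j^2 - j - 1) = 4*j^5 + 13*j^4 - 10*j^2 - 4*j - 3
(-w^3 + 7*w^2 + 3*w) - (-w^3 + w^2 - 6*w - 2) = 6*w^2 + 9*w + 2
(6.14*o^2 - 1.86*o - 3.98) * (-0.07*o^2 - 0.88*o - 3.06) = -0.4298*o^4 - 5.273*o^3 - 16.873*o^2 + 9.194*o + 12.1788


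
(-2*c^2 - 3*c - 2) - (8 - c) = -2*c^2 - 2*c - 10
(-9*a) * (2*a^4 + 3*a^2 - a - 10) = -18*a^5 - 27*a^3 + 9*a^2 + 90*a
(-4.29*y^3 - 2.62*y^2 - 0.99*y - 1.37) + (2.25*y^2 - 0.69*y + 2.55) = -4.29*y^3 - 0.37*y^2 - 1.68*y + 1.18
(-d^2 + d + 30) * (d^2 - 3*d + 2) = -d^4 + 4*d^3 + 25*d^2 - 88*d + 60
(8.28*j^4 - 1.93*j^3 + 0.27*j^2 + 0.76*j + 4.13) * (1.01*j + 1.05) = 8.3628*j^5 + 6.7447*j^4 - 1.7538*j^3 + 1.0511*j^2 + 4.9693*j + 4.3365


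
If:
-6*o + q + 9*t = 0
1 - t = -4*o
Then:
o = t/4 - 1/4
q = -15*t/2 - 3/2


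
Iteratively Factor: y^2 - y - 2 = (y + 1)*(y - 2)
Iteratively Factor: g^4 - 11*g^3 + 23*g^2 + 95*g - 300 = (g - 5)*(g^3 - 6*g^2 - 7*g + 60) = (g - 5)*(g - 4)*(g^2 - 2*g - 15) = (g - 5)*(g - 4)*(g + 3)*(g - 5)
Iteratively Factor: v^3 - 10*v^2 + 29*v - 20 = (v - 4)*(v^2 - 6*v + 5) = (v - 5)*(v - 4)*(v - 1)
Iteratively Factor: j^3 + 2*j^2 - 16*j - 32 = (j + 2)*(j^2 - 16) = (j - 4)*(j + 2)*(j + 4)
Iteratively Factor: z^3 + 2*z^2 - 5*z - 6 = (z + 1)*(z^2 + z - 6) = (z + 1)*(z + 3)*(z - 2)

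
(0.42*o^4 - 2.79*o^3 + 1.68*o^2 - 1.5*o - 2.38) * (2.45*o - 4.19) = 1.029*o^5 - 8.5953*o^4 + 15.8061*o^3 - 10.7142*o^2 + 0.454*o + 9.9722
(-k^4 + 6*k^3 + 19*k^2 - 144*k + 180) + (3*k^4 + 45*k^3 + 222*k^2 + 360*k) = 2*k^4 + 51*k^3 + 241*k^2 + 216*k + 180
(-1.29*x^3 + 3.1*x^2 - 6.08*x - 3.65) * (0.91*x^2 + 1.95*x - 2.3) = -1.1739*x^5 + 0.3055*x^4 + 3.4792*x^3 - 22.3075*x^2 + 6.8665*x + 8.395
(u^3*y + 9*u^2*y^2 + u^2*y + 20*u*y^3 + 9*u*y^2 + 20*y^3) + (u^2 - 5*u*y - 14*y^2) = u^3*y + 9*u^2*y^2 + u^2*y + u^2 + 20*u*y^3 + 9*u*y^2 - 5*u*y + 20*y^3 - 14*y^2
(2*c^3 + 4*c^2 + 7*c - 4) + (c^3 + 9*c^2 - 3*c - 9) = 3*c^3 + 13*c^2 + 4*c - 13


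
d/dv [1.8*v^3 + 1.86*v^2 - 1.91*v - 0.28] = 5.4*v^2 + 3.72*v - 1.91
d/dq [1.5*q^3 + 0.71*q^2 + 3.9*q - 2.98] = 4.5*q^2 + 1.42*q + 3.9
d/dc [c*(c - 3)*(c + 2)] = 3*c^2 - 2*c - 6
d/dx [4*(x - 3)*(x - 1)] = 8*x - 16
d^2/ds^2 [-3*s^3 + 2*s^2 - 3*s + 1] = 4 - 18*s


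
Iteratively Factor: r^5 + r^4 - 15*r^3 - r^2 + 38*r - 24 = (r - 3)*(r^4 + 4*r^3 - 3*r^2 - 10*r + 8) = (r - 3)*(r - 1)*(r^3 + 5*r^2 + 2*r - 8) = (r - 3)*(r - 1)*(r + 4)*(r^2 + r - 2) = (r - 3)*(r - 1)^2*(r + 4)*(r + 2)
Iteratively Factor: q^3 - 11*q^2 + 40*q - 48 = (q - 3)*(q^2 - 8*q + 16) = (q - 4)*(q - 3)*(q - 4)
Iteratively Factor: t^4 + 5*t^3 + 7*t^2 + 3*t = (t + 3)*(t^3 + 2*t^2 + t) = t*(t + 3)*(t^2 + 2*t + 1) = t*(t + 1)*(t + 3)*(t + 1)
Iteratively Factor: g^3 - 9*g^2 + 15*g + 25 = (g + 1)*(g^2 - 10*g + 25) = (g - 5)*(g + 1)*(g - 5)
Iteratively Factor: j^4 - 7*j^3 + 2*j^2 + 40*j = (j - 4)*(j^3 - 3*j^2 - 10*j) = (j - 4)*(j + 2)*(j^2 - 5*j) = j*(j - 4)*(j + 2)*(j - 5)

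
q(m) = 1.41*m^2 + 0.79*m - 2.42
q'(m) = 2.82*m + 0.79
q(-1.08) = -1.63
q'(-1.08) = -2.26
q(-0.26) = -2.53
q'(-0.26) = 0.06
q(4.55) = 30.37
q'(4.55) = 13.62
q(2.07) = 5.26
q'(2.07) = 6.63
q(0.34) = -1.99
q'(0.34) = 1.75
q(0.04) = -2.39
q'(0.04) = 0.90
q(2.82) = 11.02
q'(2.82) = 8.74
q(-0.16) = -2.51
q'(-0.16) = 0.34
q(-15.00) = 302.98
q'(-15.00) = -41.51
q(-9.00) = 104.68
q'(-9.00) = -24.59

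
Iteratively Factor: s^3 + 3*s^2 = (s)*(s^2 + 3*s) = s*(s + 3)*(s)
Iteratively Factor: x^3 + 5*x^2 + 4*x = (x + 4)*(x^2 + x) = x*(x + 4)*(x + 1)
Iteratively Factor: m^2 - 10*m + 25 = (m - 5)*(m - 5)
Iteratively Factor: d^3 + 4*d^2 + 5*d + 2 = (d + 2)*(d^2 + 2*d + 1) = (d + 1)*(d + 2)*(d + 1)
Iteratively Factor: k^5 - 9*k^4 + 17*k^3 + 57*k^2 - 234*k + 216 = (k - 3)*(k^4 - 6*k^3 - k^2 + 54*k - 72) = (k - 3)*(k + 3)*(k^3 - 9*k^2 + 26*k - 24) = (k - 3)*(k - 2)*(k + 3)*(k^2 - 7*k + 12) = (k - 3)^2*(k - 2)*(k + 3)*(k - 4)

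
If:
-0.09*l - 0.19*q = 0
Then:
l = -2.11111111111111*q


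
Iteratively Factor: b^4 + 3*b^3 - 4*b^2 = (b)*(b^3 + 3*b^2 - 4*b) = b*(b - 1)*(b^2 + 4*b) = b*(b - 1)*(b + 4)*(b)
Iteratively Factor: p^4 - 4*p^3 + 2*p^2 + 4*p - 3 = (p - 3)*(p^3 - p^2 - p + 1) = (p - 3)*(p + 1)*(p^2 - 2*p + 1) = (p - 3)*(p - 1)*(p + 1)*(p - 1)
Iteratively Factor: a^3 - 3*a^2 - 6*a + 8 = (a - 1)*(a^2 - 2*a - 8) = (a - 1)*(a + 2)*(a - 4)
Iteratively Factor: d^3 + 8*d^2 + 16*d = (d + 4)*(d^2 + 4*d) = d*(d + 4)*(d + 4)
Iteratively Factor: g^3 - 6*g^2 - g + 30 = (g - 5)*(g^2 - g - 6) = (g - 5)*(g - 3)*(g + 2)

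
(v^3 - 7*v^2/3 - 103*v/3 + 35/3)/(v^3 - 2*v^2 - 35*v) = (v - 1/3)/v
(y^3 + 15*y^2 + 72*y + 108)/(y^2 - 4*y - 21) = (y^2 + 12*y + 36)/(y - 7)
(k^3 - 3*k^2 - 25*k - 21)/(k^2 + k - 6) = (k^2 - 6*k - 7)/(k - 2)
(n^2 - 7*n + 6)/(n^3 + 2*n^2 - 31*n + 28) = (n - 6)/(n^2 + 3*n - 28)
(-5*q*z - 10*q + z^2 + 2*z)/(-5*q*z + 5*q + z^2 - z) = (z + 2)/(z - 1)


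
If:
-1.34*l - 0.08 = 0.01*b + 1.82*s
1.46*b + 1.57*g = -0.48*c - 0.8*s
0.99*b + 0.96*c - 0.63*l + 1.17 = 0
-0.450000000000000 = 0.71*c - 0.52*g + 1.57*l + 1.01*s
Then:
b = -3.80817903675343*s - 1.71943008488595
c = 3.05451013533011*s + 0.523653886928239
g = 2.09794683356787*s + 1.43886245745728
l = -1.32978970868094*s - 0.0468699247396571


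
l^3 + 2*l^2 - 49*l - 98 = (l - 7)*(l + 2)*(l + 7)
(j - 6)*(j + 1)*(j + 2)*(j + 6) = j^4 + 3*j^3 - 34*j^2 - 108*j - 72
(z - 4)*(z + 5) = z^2 + z - 20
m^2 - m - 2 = (m - 2)*(m + 1)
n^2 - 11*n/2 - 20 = (n - 8)*(n + 5/2)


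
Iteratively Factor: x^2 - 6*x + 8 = (x - 2)*(x - 4)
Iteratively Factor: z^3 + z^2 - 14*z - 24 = (z + 2)*(z^2 - z - 12) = (z - 4)*(z + 2)*(z + 3)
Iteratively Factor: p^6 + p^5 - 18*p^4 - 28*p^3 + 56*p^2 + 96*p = (p - 2)*(p^5 + 3*p^4 - 12*p^3 - 52*p^2 - 48*p) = (p - 4)*(p - 2)*(p^4 + 7*p^3 + 16*p^2 + 12*p) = (p - 4)*(p - 2)*(p + 3)*(p^3 + 4*p^2 + 4*p) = (p - 4)*(p - 2)*(p + 2)*(p + 3)*(p^2 + 2*p) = p*(p - 4)*(p - 2)*(p + 2)*(p + 3)*(p + 2)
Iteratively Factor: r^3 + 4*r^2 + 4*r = (r + 2)*(r^2 + 2*r) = r*(r + 2)*(r + 2)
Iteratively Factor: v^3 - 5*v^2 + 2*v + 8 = (v - 2)*(v^2 - 3*v - 4) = (v - 4)*(v - 2)*(v + 1)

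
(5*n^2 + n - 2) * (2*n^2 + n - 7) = 10*n^4 + 7*n^3 - 38*n^2 - 9*n + 14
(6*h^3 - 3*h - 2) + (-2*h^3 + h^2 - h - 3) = 4*h^3 + h^2 - 4*h - 5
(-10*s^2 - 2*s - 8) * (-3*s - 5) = 30*s^3 + 56*s^2 + 34*s + 40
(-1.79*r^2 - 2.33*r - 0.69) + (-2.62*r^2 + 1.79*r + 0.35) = -4.41*r^2 - 0.54*r - 0.34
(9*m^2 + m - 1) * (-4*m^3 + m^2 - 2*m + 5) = -36*m^5 + 5*m^4 - 13*m^3 + 42*m^2 + 7*m - 5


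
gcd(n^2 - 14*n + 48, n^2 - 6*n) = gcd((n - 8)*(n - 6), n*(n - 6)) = n - 6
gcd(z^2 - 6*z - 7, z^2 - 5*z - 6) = z + 1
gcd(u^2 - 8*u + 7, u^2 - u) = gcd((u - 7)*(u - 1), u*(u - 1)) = u - 1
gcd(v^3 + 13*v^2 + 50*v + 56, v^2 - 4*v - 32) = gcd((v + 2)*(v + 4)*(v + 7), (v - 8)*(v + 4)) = v + 4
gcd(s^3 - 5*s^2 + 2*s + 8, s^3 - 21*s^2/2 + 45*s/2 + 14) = s - 4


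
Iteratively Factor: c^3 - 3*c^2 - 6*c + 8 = (c - 1)*(c^2 - 2*c - 8) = (c - 4)*(c - 1)*(c + 2)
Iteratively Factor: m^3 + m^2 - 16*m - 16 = (m + 1)*(m^2 - 16) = (m + 1)*(m + 4)*(m - 4)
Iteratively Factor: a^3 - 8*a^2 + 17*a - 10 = (a - 2)*(a^2 - 6*a + 5) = (a - 5)*(a - 2)*(a - 1)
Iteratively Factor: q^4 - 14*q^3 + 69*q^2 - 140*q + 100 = (q - 2)*(q^3 - 12*q^2 + 45*q - 50) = (q - 5)*(q - 2)*(q^2 - 7*q + 10) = (q - 5)*(q - 2)^2*(q - 5)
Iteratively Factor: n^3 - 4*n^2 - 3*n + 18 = (n - 3)*(n^2 - n - 6) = (n - 3)*(n + 2)*(n - 3)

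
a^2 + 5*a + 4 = (a + 1)*(a + 4)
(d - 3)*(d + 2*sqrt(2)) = d^2 - 3*d + 2*sqrt(2)*d - 6*sqrt(2)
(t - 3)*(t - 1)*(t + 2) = t^3 - 2*t^2 - 5*t + 6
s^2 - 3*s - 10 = (s - 5)*(s + 2)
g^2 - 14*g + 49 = (g - 7)^2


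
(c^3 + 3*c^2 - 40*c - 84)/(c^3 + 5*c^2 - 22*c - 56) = (c - 6)/(c - 4)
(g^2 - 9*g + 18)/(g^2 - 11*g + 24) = (g - 6)/(g - 8)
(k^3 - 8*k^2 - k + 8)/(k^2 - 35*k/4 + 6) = 4*(k^2 - 1)/(4*k - 3)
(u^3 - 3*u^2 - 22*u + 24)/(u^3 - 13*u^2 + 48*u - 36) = (u + 4)/(u - 6)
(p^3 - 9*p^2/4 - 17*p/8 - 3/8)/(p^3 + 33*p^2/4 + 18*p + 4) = (2*p^2 - 5*p - 3)/(2*(p^2 + 8*p + 16))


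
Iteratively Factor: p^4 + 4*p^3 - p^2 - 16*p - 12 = (p + 1)*(p^3 + 3*p^2 - 4*p - 12) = (p + 1)*(p + 3)*(p^2 - 4) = (p - 2)*(p + 1)*(p + 3)*(p + 2)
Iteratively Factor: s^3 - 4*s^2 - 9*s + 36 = (s - 3)*(s^2 - s - 12) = (s - 3)*(s + 3)*(s - 4)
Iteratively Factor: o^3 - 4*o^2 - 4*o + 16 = (o - 2)*(o^2 - 2*o - 8) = (o - 2)*(o + 2)*(o - 4)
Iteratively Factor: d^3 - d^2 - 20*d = (d)*(d^2 - d - 20) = d*(d - 5)*(d + 4)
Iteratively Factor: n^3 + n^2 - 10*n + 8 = (n - 1)*(n^2 + 2*n - 8) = (n - 1)*(n + 4)*(n - 2)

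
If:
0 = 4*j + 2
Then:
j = -1/2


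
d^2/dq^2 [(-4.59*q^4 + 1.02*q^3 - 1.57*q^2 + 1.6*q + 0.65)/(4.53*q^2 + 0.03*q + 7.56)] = (-188.381862*q^6 - 3.74268600000008*q^5 - 943.181658*q^4 - 20.4242219999999*q^3 - 2743.995906*q^2 + 21.540762*q - 224.707734)/(92.959677*q^6 + 1.846881*q^5 + 465.426243*q^4 + 6.164451*q^3 + 776.737836*q^2 + 5.143824*q + 432.081216)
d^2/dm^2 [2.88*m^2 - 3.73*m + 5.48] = 5.76000000000000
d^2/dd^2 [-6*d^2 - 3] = -12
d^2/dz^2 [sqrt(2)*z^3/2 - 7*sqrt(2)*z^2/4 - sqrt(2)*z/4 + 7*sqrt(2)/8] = sqrt(2)*(6*z - 7)/2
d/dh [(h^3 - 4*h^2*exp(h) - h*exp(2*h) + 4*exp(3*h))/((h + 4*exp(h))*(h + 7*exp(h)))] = (-15*h^4*exp(h) + h^4 - 58*h^3*exp(2*h) + 22*h^3*exp(h) + 113*h^2*exp(3*h) + 41*h^2*exp(2*h) + 88*h*exp(4*h) - 232*h*exp(3*h) + 112*exp(5*h) - 72*exp(4*h))/(h^4 + 22*h^3*exp(h) + 177*h^2*exp(2*h) + 616*h*exp(3*h) + 784*exp(4*h))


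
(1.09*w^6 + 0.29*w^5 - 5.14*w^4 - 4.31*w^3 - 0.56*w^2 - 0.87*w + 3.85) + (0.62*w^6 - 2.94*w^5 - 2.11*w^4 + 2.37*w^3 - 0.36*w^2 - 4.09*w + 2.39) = 1.71*w^6 - 2.65*w^5 - 7.25*w^4 - 1.94*w^3 - 0.92*w^2 - 4.96*w + 6.24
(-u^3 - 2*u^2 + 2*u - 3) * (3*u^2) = -3*u^5 - 6*u^4 + 6*u^3 - 9*u^2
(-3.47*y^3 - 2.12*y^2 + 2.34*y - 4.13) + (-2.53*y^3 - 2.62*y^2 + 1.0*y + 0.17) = -6.0*y^3 - 4.74*y^2 + 3.34*y - 3.96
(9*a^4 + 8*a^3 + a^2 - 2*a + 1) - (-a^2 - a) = 9*a^4 + 8*a^3 + 2*a^2 - a + 1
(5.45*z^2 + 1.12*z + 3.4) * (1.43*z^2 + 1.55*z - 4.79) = 7.7935*z^4 + 10.0491*z^3 - 19.5075*z^2 - 0.0948000000000011*z - 16.286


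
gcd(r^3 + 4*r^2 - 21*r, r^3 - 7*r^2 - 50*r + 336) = r + 7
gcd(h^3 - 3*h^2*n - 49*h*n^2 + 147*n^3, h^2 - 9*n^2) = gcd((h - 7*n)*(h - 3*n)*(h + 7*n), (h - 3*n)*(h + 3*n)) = h - 3*n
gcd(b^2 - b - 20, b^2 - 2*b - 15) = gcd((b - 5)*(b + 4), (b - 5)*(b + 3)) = b - 5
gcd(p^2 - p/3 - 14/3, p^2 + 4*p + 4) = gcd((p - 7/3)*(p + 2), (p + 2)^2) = p + 2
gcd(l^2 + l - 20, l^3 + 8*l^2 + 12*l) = 1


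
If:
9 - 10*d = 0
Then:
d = 9/10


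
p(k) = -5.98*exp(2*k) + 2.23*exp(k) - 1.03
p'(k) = -11.96*exp(2*k) + 2.23*exp(k)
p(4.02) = -18430.44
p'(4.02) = -36983.04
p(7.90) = -43500471.20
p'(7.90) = -87006955.28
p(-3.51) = -0.97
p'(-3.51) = 0.06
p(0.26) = -8.20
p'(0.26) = -17.22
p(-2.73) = -0.91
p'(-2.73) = 0.09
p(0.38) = -10.56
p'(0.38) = -22.31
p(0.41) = -11.25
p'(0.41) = -23.79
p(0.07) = -5.52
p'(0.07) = -11.37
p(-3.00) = -0.93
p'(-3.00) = 0.08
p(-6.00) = -1.02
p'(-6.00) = 0.01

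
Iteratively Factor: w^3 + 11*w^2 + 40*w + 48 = (w + 4)*(w^2 + 7*w + 12) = (w + 3)*(w + 4)*(w + 4)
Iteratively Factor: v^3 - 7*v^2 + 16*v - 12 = (v - 3)*(v^2 - 4*v + 4) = (v - 3)*(v - 2)*(v - 2)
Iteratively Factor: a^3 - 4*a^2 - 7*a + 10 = (a - 1)*(a^2 - 3*a - 10) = (a - 1)*(a + 2)*(a - 5)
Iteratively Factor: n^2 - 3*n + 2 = (n - 1)*(n - 2)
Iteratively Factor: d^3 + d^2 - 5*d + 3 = (d + 3)*(d^2 - 2*d + 1) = (d - 1)*(d + 3)*(d - 1)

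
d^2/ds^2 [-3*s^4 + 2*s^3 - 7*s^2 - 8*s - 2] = -36*s^2 + 12*s - 14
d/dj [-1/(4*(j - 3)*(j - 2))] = (2*j - 5)/(4*(j - 3)^2*(j - 2)^2)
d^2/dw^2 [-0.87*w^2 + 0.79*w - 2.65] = -1.74000000000000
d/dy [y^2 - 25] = 2*y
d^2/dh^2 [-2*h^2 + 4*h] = -4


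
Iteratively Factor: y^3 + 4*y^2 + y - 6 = (y + 3)*(y^2 + y - 2) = (y + 2)*(y + 3)*(y - 1)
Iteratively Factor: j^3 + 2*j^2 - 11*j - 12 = (j + 1)*(j^2 + j - 12) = (j - 3)*(j + 1)*(j + 4)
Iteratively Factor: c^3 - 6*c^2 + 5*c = (c)*(c^2 - 6*c + 5) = c*(c - 1)*(c - 5)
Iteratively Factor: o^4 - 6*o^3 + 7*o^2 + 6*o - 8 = (o - 1)*(o^3 - 5*o^2 + 2*o + 8) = (o - 4)*(o - 1)*(o^2 - o - 2) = (o - 4)*(o - 1)*(o + 1)*(o - 2)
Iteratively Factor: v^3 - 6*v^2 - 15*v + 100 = (v - 5)*(v^2 - v - 20) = (v - 5)^2*(v + 4)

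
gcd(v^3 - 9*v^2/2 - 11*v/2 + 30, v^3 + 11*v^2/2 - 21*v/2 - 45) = v^2 - v/2 - 15/2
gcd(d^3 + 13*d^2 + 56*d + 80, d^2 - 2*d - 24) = d + 4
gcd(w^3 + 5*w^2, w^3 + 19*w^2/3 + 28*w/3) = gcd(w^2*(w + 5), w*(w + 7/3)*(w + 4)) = w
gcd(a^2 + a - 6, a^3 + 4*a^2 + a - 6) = a + 3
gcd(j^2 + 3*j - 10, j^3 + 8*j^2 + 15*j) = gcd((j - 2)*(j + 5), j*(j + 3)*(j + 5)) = j + 5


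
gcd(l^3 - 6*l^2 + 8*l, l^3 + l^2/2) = l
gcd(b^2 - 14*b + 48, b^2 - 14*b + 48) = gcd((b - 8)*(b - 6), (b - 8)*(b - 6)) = b^2 - 14*b + 48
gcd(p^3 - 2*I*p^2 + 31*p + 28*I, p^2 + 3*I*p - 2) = p + I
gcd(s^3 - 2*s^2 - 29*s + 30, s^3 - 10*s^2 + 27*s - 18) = s^2 - 7*s + 6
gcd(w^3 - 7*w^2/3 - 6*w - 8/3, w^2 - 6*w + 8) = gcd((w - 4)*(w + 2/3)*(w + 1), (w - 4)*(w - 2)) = w - 4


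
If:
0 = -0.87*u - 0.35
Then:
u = -0.40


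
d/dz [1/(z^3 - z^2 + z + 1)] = (-3*z^2 + 2*z - 1)/(z^3 - z^2 + z + 1)^2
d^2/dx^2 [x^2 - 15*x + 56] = 2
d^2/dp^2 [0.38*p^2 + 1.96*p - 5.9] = 0.760000000000000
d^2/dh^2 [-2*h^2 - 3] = -4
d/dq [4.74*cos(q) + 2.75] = -4.74*sin(q)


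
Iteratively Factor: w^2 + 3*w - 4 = (w + 4)*(w - 1)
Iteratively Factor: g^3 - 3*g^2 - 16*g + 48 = (g + 4)*(g^2 - 7*g + 12) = (g - 3)*(g + 4)*(g - 4)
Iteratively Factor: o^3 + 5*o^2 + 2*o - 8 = (o + 2)*(o^2 + 3*o - 4) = (o + 2)*(o + 4)*(o - 1)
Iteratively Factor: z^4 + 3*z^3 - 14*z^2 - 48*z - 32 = (z + 1)*(z^3 + 2*z^2 - 16*z - 32) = (z + 1)*(z + 4)*(z^2 - 2*z - 8) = (z + 1)*(z + 2)*(z + 4)*(z - 4)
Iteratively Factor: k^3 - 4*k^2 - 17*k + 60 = (k - 5)*(k^2 + k - 12) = (k - 5)*(k - 3)*(k + 4)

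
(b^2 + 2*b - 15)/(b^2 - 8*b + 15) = (b + 5)/(b - 5)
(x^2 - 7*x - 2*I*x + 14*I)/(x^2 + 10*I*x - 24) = (x^2 - 7*x - 2*I*x + 14*I)/(x^2 + 10*I*x - 24)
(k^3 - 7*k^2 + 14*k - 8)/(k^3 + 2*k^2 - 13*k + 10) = (k - 4)/(k + 5)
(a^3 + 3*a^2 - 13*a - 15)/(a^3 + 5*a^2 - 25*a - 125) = (a^2 - 2*a - 3)/(a^2 - 25)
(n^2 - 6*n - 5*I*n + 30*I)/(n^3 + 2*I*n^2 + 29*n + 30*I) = (n - 6)/(n^2 + 7*I*n - 6)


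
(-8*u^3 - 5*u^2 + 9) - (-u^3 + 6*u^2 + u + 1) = -7*u^3 - 11*u^2 - u + 8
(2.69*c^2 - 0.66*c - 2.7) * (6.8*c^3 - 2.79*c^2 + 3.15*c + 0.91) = 18.292*c^5 - 11.9931*c^4 - 8.0451*c^3 + 7.9019*c^2 - 9.1056*c - 2.457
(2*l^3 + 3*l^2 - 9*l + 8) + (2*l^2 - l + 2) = 2*l^3 + 5*l^2 - 10*l + 10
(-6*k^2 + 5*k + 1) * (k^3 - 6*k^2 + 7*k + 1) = -6*k^5 + 41*k^4 - 71*k^3 + 23*k^2 + 12*k + 1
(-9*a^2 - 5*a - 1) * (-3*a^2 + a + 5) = 27*a^4 + 6*a^3 - 47*a^2 - 26*a - 5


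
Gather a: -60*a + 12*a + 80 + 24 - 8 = 96 - 48*a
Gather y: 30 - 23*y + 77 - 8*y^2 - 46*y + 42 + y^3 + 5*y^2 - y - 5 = y^3 - 3*y^2 - 70*y + 144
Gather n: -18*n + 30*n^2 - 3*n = 30*n^2 - 21*n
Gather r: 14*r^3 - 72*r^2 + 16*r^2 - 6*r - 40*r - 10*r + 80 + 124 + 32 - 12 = 14*r^3 - 56*r^2 - 56*r + 224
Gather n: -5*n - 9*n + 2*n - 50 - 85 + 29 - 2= -12*n - 108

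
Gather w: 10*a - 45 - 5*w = 10*a - 5*w - 45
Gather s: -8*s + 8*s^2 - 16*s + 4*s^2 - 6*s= 12*s^2 - 30*s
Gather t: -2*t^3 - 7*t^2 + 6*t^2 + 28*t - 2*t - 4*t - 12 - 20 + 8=-2*t^3 - t^2 + 22*t - 24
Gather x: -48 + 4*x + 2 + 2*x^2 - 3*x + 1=2*x^2 + x - 45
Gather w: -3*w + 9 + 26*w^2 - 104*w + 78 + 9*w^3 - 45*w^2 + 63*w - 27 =9*w^3 - 19*w^2 - 44*w + 60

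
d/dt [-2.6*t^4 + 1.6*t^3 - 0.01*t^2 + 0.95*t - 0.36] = -10.4*t^3 + 4.8*t^2 - 0.02*t + 0.95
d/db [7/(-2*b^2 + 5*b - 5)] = 7*(4*b - 5)/(2*b^2 - 5*b + 5)^2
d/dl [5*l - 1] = 5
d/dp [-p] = -1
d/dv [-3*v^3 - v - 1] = -9*v^2 - 1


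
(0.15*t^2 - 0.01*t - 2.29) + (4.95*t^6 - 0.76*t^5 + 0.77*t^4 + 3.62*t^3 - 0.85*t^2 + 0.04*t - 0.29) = 4.95*t^6 - 0.76*t^5 + 0.77*t^4 + 3.62*t^3 - 0.7*t^2 + 0.03*t - 2.58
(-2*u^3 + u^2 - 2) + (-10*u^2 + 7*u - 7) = -2*u^3 - 9*u^2 + 7*u - 9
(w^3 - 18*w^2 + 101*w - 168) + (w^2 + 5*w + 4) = w^3 - 17*w^2 + 106*w - 164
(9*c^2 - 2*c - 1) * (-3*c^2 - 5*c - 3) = -27*c^4 - 39*c^3 - 14*c^2 + 11*c + 3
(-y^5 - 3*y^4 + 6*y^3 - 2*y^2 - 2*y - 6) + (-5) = -y^5 - 3*y^4 + 6*y^3 - 2*y^2 - 2*y - 11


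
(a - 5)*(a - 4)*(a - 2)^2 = a^4 - 13*a^3 + 60*a^2 - 116*a + 80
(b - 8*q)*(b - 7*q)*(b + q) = b^3 - 14*b^2*q + 41*b*q^2 + 56*q^3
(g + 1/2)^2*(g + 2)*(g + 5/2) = g^4 + 11*g^3/2 + 39*g^2/4 + 49*g/8 + 5/4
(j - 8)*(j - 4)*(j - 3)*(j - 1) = j^4 - 16*j^3 + 83*j^2 - 164*j + 96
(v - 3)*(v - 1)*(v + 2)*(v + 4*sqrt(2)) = v^4 - 2*v^3 + 4*sqrt(2)*v^3 - 8*sqrt(2)*v^2 - 5*v^2 - 20*sqrt(2)*v + 6*v + 24*sqrt(2)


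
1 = 1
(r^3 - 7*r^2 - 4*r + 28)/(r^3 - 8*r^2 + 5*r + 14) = (r + 2)/(r + 1)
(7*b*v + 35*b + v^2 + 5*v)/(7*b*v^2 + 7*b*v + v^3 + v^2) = (v + 5)/(v*(v + 1))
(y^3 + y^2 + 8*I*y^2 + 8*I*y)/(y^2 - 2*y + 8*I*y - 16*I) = y*(y + 1)/(y - 2)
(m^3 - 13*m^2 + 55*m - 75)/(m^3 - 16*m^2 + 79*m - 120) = (m - 5)/(m - 8)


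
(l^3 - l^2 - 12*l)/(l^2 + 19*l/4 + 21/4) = 4*l*(l - 4)/(4*l + 7)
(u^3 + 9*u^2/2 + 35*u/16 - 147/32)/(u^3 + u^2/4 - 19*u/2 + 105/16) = (4*u + 7)/(2*(2*u - 5))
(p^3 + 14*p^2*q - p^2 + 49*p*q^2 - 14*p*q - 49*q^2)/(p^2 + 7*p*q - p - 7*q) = p + 7*q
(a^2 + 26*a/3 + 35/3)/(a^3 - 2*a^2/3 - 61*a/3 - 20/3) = (3*a^2 + 26*a + 35)/(3*a^3 - 2*a^2 - 61*a - 20)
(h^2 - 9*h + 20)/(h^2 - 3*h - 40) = (-h^2 + 9*h - 20)/(-h^2 + 3*h + 40)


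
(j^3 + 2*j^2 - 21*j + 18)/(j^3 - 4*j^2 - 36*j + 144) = (j^2 - 4*j + 3)/(j^2 - 10*j + 24)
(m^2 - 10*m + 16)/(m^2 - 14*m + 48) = (m - 2)/(m - 6)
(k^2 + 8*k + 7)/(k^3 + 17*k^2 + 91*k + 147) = (k + 1)/(k^2 + 10*k + 21)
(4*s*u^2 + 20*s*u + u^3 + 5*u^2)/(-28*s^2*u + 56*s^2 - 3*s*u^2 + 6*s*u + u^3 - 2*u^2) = u*(-u - 5)/(7*s*u - 14*s - u^2 + 2*u)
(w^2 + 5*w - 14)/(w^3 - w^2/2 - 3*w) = 2*(w + 7)/(w*(2*w + 3))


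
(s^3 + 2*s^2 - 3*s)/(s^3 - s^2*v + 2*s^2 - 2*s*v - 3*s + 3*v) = s/(s - v)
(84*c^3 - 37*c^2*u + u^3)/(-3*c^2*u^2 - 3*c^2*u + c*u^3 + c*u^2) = (-28*c^2 + 3*c*u + u^2)/(c*u*(u + 1))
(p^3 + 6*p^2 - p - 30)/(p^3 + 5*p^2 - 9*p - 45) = (p - 2)/(p - 3)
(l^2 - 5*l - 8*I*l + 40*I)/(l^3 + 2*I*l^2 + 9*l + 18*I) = (l^2 - 5*l - 8*I*l + 40*I)/(l^3 + 2*I*l^2 + 9*l + 18*I)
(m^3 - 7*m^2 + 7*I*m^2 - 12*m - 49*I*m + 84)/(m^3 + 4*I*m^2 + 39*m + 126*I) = (m^2 + m*(-7 + 4*I) - 28*I)/(m^2 + I*m + 42)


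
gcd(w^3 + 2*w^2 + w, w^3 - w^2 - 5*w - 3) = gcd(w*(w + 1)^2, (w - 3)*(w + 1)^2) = w^2 + 2*w + 1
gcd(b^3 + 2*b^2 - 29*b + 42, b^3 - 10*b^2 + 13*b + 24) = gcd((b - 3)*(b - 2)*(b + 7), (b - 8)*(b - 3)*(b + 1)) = b - 3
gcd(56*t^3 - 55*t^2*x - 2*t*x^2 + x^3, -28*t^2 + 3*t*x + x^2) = 7*t + x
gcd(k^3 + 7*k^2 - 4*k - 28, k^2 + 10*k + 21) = k + 7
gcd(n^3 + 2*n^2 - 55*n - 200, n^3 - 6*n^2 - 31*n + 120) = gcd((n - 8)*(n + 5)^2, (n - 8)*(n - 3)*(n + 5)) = n^2 - 3*n - 40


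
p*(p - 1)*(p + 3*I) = p^3 - p^2 + 3*I*p^2 - 3*I*p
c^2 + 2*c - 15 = (c - 3)*(c + 5)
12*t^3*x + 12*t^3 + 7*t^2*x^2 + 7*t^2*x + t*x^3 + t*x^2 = (3*t + x)*(4*t + x)*(t*x + t)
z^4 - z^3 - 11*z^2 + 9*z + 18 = (z - 3)*(z - 2)*(z + 1)*(z + 3)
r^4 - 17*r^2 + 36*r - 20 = (r - 2)^2*(r - 1)*(r + 5)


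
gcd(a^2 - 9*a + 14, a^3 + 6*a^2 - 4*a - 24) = a - 2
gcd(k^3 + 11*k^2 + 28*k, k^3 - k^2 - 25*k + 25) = 1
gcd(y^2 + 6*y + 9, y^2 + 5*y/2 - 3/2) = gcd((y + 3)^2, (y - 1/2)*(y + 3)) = y + 3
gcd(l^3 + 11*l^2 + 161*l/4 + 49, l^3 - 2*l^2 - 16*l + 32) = l + 4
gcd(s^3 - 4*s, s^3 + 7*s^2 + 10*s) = s^2 + 2*s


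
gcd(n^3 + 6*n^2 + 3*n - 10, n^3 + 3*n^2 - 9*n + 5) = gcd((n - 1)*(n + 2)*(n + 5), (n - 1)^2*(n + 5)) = n^2 + 4*n - 5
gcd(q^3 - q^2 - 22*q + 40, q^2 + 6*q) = 1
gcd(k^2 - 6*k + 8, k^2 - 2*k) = k - 2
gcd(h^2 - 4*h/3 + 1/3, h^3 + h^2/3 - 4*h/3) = h - 1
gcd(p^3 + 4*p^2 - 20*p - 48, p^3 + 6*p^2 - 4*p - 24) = p^2 + 8*p + 12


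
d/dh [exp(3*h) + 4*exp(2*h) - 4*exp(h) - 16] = (3*exp(2*h) + 8*exp(h) - 4)*exp(h)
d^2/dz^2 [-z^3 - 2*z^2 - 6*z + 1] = -6*z - 4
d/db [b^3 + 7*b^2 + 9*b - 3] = 3*b^2 + 14*b + 9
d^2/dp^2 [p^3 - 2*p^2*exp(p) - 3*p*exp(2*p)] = -2*p^2*exp(p) - 12*p*exp(2*p) - 8*p*exp(p) + 6*p - 12*exp(2*p) - 4*exp(p)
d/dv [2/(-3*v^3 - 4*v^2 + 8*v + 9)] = 2*(9*v^2 + 8*v - 8)/(3*v^3 + 4*v^2 - 8*v - 9)^2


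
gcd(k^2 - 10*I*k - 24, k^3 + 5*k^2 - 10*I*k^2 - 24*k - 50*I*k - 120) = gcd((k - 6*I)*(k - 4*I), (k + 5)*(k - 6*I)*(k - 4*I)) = k^2 - 10*I*k - 24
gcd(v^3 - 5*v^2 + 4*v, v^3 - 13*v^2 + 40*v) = v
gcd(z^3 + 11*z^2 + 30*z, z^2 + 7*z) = z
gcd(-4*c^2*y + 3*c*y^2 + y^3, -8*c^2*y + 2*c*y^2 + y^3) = 4*c*y + y^2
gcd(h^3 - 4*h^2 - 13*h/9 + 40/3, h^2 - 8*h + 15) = h - 3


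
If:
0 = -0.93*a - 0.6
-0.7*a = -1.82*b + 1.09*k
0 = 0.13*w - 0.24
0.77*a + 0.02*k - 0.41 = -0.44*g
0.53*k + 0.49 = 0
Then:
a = -0.65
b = -0.80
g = 2.10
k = -0.92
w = 1.85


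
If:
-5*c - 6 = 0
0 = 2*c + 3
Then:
No Solution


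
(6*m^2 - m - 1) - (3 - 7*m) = 6*m^2 + 6*m - 4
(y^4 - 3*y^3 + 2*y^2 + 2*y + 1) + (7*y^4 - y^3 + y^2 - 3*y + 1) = 8*y^4 - 4*y^3 + 3*y^2 - y + 2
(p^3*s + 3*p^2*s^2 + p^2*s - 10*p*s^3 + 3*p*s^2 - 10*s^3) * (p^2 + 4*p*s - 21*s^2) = p^5*s + 7*p^4*s^2 + p^4*s - 19*p^3*s^3 + 7*p^3*s^2 - 103*p^2*s^4 - 19*p^2*s^3 + 210*p*s^5 - 103*p*s^4 + 210*s^5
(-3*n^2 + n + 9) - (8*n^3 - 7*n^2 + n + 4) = -8*n^3 + 4*n^2 + 5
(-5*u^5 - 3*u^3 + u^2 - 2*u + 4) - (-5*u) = -5*u^5 - 3*u^3 + u^2 + 3*u + 4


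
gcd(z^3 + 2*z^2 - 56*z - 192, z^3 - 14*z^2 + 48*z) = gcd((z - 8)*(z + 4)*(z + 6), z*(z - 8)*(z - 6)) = z - 8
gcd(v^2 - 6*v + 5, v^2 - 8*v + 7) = v - 1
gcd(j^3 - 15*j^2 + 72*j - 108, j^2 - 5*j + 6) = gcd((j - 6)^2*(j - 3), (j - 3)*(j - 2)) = j - 3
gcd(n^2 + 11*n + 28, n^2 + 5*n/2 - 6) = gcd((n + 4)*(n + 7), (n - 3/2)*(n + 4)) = n + 4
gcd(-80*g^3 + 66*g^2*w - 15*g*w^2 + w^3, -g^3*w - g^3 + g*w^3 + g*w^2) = 1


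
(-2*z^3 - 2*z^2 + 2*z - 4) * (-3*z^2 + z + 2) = 6*z^5 + 4*z^4 - 12*z^3 + 10*z^2 - 8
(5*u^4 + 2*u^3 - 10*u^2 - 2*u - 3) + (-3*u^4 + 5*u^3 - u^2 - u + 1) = 2*u^4 + 7*u^3 - 11*u^2 - 3*u - 2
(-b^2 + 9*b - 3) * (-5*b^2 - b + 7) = 5*b^4 - 44*b^3 - b^2 + 66*b - 21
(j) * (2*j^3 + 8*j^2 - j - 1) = 2*j^4 + 8*j^3 - j^2 - j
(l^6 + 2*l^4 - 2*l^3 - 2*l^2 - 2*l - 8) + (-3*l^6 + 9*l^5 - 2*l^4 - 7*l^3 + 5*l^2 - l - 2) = -2*l^6 + 9*l^5 - 9*l^3 + 3*l^2 - 3*l - 10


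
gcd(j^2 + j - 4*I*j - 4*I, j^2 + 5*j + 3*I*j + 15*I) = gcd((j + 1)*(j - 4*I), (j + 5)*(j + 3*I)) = 1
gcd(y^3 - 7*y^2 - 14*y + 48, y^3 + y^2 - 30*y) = 1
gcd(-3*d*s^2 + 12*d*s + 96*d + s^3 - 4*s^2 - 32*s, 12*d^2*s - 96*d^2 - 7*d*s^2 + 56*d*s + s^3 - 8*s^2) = -3*d*s + 24*d + s^2 - 8*s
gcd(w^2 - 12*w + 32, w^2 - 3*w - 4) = w - 4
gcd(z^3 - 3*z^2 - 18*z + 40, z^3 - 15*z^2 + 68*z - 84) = z - 2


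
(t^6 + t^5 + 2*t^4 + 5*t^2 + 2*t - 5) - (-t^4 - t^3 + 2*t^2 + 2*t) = t^6 + t^5 + 3*t^4 + t^3 + 3*t^2 - 5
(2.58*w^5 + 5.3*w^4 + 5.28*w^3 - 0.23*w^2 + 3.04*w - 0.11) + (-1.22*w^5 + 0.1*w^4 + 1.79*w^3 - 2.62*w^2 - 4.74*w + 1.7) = 1.36*w^5 + 5.4*w^4 + 7.07*w^3 - 2.85*w^2 - 1.7*w + 1.59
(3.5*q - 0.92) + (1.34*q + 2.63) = 4.84*q + 1.71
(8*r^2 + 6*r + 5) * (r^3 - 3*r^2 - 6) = 8*r^5 - 18*r^4 - 13*r^3 - 63*r^2 - 36*r - 30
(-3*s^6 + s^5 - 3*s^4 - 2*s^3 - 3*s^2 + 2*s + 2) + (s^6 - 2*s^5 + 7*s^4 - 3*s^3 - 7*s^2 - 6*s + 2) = -2*s^6 - s^5 + 4*s^4 - 5*s^3 - 10*s^2 - 4*s + 4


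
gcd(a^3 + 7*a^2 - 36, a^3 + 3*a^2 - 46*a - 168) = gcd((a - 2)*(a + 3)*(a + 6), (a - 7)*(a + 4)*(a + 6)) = a + 6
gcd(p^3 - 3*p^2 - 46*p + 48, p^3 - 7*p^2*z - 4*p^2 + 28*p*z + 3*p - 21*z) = p - 1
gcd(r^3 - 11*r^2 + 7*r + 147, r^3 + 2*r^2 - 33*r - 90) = r + 3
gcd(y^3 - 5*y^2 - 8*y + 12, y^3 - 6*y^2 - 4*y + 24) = y^2 - 4*y - 12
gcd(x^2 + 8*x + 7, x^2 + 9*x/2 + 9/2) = 1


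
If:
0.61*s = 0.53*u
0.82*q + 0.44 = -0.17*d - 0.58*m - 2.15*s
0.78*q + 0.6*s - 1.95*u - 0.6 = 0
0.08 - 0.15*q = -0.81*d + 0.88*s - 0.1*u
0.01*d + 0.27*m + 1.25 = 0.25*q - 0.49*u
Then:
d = 0.44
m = -3.97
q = 1.40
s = 0.30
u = 0.34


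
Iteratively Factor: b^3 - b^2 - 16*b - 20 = (b + 2)*(b^2 - 3*b - 10) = (b - 5)*(b + 2)*(b + 2)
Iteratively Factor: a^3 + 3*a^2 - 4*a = (a + 4)*(a^2 - a) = a*(a + 4)*(a - 1)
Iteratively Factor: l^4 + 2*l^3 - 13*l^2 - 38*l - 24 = (l - 4)*(l^3 + 6*l^2 + 11*l + 6) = (l - 4)*(l + 2)*(l^2 + 4*l + 3) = (l - 4)*(l + 1)*(l + 2)*(l + 3)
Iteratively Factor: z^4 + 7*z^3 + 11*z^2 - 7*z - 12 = (z + 4)*(z^3 + 3*z^2 - z - 3) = (z - 1)*(z + 4)*(z^2 + 4*z + 3) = (z - 1)*(z + 1)*(z + 4)*(z + 3)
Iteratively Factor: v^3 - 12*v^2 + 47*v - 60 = (v - 4)*(v^2 - 8*v + 15) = (v - 5)*(v - 4)*(v - 3)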